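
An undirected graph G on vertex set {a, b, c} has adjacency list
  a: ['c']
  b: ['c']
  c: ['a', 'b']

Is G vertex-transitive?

Vertex c is the only vertex of degree 2, so every automorphism fixes it; G is not vertex-transitive.

No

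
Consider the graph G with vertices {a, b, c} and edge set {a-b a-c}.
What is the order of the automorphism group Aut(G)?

The degree sequence is [2, 1, 1]; the two degree-1 vertices b and c are the ends of a path, so G = P_3. The only nontrivial automorphism of a path is the end-to-end reflection, so Aut(G) ≅ Z_2.

2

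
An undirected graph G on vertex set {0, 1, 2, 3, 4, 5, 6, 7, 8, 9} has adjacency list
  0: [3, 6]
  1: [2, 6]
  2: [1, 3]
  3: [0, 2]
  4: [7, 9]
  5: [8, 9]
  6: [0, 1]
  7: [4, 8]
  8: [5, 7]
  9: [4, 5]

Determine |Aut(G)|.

G has two connected components, {0, 1, 2, 3, 6} and {4, 5, 7, 8, 9}; each is 2-regular, so G = C_5 ⊔ C_5. With two isomorphic components, Aut(G) = Aut(C_5) ≀ S_2 = (D_5 × D_5) ⋊ Z_2: permute each cycle by D_5, then optionally swap the two cycles. Order 2·(2·5)² = 200.

200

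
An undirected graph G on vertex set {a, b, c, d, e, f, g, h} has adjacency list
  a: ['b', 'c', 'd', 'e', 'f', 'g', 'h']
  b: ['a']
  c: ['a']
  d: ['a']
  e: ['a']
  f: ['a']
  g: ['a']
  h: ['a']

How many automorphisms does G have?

5040

Vertex a has degree 7 and every other vertex has degree 1, so G is the star K_{1,7} with centre a. The 7 leaves are pairwise interchangeable while the centre is fixed, giving Aut(G) = S_7.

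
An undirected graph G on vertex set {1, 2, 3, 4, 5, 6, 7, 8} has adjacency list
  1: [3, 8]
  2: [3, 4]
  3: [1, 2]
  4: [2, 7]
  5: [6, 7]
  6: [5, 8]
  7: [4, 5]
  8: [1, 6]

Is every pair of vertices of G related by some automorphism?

Every vertex has degree 2 and the graph is connected, so G is the 8-cycle C_8. C_8 has 8 rotations and 8 reflections, so Aut(C_8) ≅ D_8 of order 16. Under this action every vertex can be carried to every other, so G is vertex-transitive.

Yes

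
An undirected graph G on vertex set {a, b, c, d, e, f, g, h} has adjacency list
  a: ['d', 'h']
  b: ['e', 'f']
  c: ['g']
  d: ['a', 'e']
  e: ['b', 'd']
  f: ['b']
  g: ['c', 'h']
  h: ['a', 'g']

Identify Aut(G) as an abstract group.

the cyclic group of order 2

The degree sequence is [2, 2, 1, 2, 2, 1, 2, 2]; the two degree-1 vertices c and f are the ends of a path, so G = P_8. The only nontrivial automorphism of a path is the end-to-end reflection, so Aut(G) ≅ Z_2.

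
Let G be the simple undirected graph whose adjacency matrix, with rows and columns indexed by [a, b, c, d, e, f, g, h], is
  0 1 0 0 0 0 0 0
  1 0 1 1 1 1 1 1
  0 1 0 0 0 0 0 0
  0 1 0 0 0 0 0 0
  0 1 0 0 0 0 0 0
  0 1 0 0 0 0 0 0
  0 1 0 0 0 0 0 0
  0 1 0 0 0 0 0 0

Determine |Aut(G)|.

Vertex b has degree 7 and every other vertex has degree 1, so G is the star K_{1,7} with centre b. Any automorphism fixes the centre and permutes the 7 leaves freely, so Aut(G) ≅ S_7 of order 7! = 5040.

5040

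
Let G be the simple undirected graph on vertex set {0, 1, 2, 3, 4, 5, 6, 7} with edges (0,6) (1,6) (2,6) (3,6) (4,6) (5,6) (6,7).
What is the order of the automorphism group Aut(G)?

5040

Vertex 6 has degree 7 and every other vertex has degree 1, so G is the star K_{1,7} with centre 6. Any automorphism fixes the centre and permutes the 7 leaves freely, so Aut(G) ≅ S_7 of order 7! = 5040.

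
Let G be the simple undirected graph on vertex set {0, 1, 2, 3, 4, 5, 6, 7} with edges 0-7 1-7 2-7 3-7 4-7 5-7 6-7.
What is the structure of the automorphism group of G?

the symmetric group on 7 letters

Vertex 7 has degree 7 and every other vertex has degree 1, so G is the star K_{1,7} with centre 7. The 7 leaves are pairwise interchangeable while the centre is fixed, giving Aut(G) = S_7.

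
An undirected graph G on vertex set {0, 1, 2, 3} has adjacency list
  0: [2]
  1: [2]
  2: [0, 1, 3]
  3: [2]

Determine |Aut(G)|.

6

Vertex 2 has degree 3 and every other vertex has degree 1, so G is the star K_{1,3} with centre 2. The 3 leaves are pairwise interchangeable while the centre is fixed, giving Aut(G) = S_3.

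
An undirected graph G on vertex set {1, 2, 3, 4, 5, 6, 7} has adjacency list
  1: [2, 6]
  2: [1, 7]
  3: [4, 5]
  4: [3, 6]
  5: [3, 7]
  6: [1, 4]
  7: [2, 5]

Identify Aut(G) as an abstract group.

G is 2-regular and connected on 7 vertices, i.e. the cycle C_7. C_7 has 7 rotations and 7 reflections, so Aut(C_7) ≅ D_7 of order 14.

the dihedral group of order 14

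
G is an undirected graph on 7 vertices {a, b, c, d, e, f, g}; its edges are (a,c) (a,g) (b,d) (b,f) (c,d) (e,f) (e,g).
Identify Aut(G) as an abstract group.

Every vertex has degree 2 and the graph is connected, so G is the 7-cycle C_7. The automorphisms of the 7-cycle are exactly the symmetries of a regular 7-gon: the dihedral group D_7, |D_7| = 14.

the dihedral group of order 14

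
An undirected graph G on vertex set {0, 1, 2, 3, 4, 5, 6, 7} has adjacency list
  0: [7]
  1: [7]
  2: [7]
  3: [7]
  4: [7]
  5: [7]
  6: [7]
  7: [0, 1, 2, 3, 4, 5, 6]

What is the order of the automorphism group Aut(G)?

Vertex 7 has degree 7 and every other vertex has degree 1, so G is the star K_{1,7} with centre 7. Any automorphism fixes the centre and permutes the 7 leaves freely, so Aut(G) ≅ S_7 of order 7! = 5040.

5040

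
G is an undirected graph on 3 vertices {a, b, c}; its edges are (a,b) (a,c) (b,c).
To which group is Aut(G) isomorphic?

Every vertex has degree 2, so G is the complete graph K_3. Every bijection on the vertex set is an automorphism of K_3; hence Aut(K_3) ≅ S_3, order 6.

the symmetric group on 3 letters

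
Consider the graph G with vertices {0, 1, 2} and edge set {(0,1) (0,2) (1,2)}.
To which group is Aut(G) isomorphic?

Every vertex has degree 2, so G is the complete graph K_3. Every bijection on the vertex set is an automorphism of K_3; hence Aut(K_3) ≅ S_3, order 6.

the symmetric group on 3 letters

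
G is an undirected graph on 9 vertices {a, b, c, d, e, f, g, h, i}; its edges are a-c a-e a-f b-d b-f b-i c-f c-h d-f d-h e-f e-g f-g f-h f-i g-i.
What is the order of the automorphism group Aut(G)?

16

Vertex f is the unique vertex of degree 8; the remaining 8 vertices each have degree 3 and induce a cycle, so G is the wheel on 9 vertices with hub f. Every automorphism fixes the hub and acts on the rim 8-cycle, so Aut(G) ≅ Aut(C_8) = D_8 of order 16.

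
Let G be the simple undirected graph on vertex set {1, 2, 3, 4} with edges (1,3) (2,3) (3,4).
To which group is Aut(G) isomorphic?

the symmetric group on 3 letters

Vertex 3 has degree 3 and every other vertex has degree 1, so G is the star K_{1,3} with centre 3. The 3 leaves are pairwise interchangeable while the centre is fixed, giving Aut(G) = S_3.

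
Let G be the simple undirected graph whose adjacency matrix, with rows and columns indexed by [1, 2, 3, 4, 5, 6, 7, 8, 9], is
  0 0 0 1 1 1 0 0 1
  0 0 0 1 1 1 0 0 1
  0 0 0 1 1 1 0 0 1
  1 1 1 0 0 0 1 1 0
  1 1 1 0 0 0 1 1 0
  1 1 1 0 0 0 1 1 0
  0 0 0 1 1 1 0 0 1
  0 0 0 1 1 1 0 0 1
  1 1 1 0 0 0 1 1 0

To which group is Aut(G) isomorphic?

S_4 × S_5

The vertices split by degree into {4, 5, 6, 9} (degree 5) and {1, 2, 3, 7, 8} (degree 4); every edge runs between the two parts, so G is the complete bipartite graph K_{4,5}. Automorphisms preserve the bipartition setwise (since the parts differ in size) and act as S_4 × S_5 within it; |Aut| = 2880.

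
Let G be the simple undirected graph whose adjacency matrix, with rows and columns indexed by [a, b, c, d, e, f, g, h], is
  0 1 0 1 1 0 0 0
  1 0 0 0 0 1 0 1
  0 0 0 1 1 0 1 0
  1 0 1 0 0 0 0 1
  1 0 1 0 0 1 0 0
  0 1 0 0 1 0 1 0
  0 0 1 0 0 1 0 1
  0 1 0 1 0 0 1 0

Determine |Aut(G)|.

48

G is 3-regular and bipartite on 2^3 = 8 vertices with girth 4; it is the hypercube graph Q_3. Aut(Q_3) consists of the signed permutations of the 3 coordinate axes: 3! permutations times 2^3 sign flips, so |Aut| = 2^3·3! = 48.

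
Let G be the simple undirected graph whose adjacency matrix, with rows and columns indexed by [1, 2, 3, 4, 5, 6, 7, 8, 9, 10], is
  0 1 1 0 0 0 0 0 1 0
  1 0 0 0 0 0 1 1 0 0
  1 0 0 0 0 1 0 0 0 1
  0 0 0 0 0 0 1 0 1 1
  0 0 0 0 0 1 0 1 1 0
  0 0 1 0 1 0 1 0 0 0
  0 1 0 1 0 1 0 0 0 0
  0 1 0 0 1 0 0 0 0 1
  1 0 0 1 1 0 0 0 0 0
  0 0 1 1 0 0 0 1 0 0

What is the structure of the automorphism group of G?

S_5

G is 3-regular on 10 vertices with no triangles and no 4-cycles (girth 5): this is the Petersen graph. Viewing the Petersen graph as the Kneser graph K(5,2) — vertices are 2-subsets of {1,…,5}, edges join disjoint pairs — its automorphisms are exactly the permutations of the 5-element set, so Aut ≅ S_5 of order 120.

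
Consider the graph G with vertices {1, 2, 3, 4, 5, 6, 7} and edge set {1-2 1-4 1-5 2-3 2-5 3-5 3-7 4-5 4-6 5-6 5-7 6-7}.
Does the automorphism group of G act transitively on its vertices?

Vertex 5 is the only vertex of degree 6, so every automorphism fixes it; G is not vertex-transitive.

No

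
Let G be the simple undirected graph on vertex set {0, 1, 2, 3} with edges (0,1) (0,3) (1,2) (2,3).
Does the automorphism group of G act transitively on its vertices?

G is 2-regular and bipartite on 2^2 = 4 vertices with girth 4; it is the hypercube graph Q_2. Aut(Q_2) consists of the signed permutations of the 2 coordinate axes: 2! permutations times 2^2 sign flips, so |Aut| = 2^2·2! = 8. This group acts transitively on the 4 vertices.

Yes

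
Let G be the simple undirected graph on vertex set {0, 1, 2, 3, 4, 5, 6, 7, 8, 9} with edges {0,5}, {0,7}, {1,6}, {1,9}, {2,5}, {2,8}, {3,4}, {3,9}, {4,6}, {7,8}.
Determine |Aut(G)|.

G has two connected components, {0, 2, 5, 7, 8} and {1, 3, 4, 6, 9}; each is 2-regular, so G = C_5 ⊔ C_5. Aut of a disjoint union of two copies of C_5 is the wreath product D_5 ≀ Z_2, of order 2·10² = 200.

200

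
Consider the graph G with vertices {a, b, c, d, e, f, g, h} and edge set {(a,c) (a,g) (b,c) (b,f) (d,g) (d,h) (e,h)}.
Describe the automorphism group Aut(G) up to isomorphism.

The degree sequence is [2, 2, 2, 2, 1, 1, 2, 2]; the two degree-1 vertices e and f are the ends of a path, so G = P_8. A path has exactly one nontrivial symmetry — reversal — giving Aut(G) of order 2.

the cyclic group of order 2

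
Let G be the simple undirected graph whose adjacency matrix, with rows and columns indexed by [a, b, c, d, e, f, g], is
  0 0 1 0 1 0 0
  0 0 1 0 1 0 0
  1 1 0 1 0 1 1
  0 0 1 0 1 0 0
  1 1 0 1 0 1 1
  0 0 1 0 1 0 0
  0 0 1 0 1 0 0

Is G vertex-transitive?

No

Automorphisms preserve degree, but G has vertices of degree 2 and vertices of degree 5; no automorphism maps one to the other, so G is not vertex-transitive.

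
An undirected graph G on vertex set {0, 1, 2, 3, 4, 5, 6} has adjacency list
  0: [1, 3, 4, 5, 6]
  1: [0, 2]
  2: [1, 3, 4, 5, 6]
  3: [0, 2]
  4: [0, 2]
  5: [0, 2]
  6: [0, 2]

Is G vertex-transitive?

No

Automorphisms preserve degree, but G has vertices of degree 2 and vertices of degree 5; no automorphism maps one to the other, so G is not vertex-transitive.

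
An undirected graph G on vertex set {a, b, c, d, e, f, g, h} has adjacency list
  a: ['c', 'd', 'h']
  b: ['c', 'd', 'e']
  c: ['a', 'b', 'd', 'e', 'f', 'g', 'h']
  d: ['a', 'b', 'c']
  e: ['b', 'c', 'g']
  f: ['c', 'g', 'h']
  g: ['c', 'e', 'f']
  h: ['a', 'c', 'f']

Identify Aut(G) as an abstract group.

D_7

Vertex c is the unique vertex of degree 7; the remaining 7 vertices each have degree 3 and induce a cycle, so G is the wheel on 8 vertices with hub c. With the hub fixed, the remaining symmetry is that of the rim cycle C_7, giving the dihedral group D_7.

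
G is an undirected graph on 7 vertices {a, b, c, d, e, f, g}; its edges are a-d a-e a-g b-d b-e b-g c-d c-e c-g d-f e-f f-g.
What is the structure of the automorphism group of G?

The vertices split by degree into {d, e, g} (degree 4) and {a, b, c, f} (degree 3); every edge runs between the two parts, so G is the complete bipartite graph K_{3,4}. Automorphisms preserve the bipartition setwise (since the parts differ in size) and act as S_3 × S_4 within it; |Aut| = 144.

S_3 × S_4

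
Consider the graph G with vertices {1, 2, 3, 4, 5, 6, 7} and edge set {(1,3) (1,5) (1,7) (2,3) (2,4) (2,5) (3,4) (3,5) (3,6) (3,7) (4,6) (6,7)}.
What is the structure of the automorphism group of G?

D_6

Vertex 3 is the unique vertex of degree 6; the remaining 6 vertices each have degree 3 and induce a cycle, so G is the wheel on 7 vertices with hub 3. With the hub fixed, the remaining symmetry is that of the rim cycle C_6, giving the dihedral group D_6.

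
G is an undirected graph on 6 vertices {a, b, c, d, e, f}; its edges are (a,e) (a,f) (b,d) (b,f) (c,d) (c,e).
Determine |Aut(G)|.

12

Every vertex has degree 2 and the graph is connected, so G is the 6-cycle C_6. C_6 has 6 rotations and 6 reflections, so Aut(C_6) ≅ D_6 of order 12.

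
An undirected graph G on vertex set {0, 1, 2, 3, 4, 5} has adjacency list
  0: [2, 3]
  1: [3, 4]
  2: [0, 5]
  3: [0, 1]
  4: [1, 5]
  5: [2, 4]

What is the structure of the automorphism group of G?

D_6

G is 2-regular and connected on 6 vertices, i.e. the cycle C_6. C_6 has 6 rotations and 6 reflections, so Aut(C_6) ≅ D_6 of order 12.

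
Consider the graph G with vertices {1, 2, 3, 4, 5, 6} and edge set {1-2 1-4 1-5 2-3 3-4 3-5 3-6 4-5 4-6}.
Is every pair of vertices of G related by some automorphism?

No

Automorphisms preserve degree, but G has vertices of degree 2 and vertices of degree 4; no automorphism maps one to the other, so G is not vertex-transitive.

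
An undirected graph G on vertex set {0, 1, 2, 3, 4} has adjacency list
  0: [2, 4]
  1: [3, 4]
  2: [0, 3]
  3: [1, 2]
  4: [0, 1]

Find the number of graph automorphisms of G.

10

G is 2-regular and connected on 5 vertices, i.e. the cycle C_5. The automorphisms of the 5-cycle are exactly the symmetries of a regular 5-gon: the dihedral group D_5, |D_5| = 10.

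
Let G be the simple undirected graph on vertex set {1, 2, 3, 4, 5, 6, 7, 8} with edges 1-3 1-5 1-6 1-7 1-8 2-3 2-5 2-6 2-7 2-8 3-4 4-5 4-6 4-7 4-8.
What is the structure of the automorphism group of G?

S_5 × S_3

The vertices split by degree into {1, 2, 4} (degree 5) and {3, 5, 6, 7, 8} (degree 3); every edge runs between the two parts, so G is the complete bipartite graph K_{3,5}. The parts have unequal sizes, so no automorphism swaps them; each part is permuted independently, giving S_5 × S_3 of order 5!·3! = 720.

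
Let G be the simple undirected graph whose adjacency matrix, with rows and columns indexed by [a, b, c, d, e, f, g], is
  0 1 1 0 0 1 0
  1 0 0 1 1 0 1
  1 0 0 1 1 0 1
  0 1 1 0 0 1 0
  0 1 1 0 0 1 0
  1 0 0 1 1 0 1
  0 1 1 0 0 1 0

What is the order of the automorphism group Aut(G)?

144

The vertices split by degree into {b, c, f} (degree 4) and {a, d, e, g} (degree 3); every edge runs between the two parts, so G is the complete bipartite graph K_{3,4}. Automorphisms preserve the bipartition setwise (since the parts differ in size) and act as S_3 × S_4 within it; |Aut| = 144.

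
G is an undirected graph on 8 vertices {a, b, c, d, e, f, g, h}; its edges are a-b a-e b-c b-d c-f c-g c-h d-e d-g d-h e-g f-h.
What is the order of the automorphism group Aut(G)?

The degree sequence is [2, 3, 4, 4, 3, 2, 3, 3]. Checking the degree-preserving permutations of the vertex set shows that none except the identity preserves every edge, so Aut(G) is trivial.

1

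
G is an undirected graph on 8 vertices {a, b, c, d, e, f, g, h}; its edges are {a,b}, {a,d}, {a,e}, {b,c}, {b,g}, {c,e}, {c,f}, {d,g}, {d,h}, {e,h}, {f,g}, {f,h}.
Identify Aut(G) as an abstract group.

G is 3-regular and bipartite on 2^3 = 8 vertices with girth 4; it is the hypercube graph Q_3. The symmetry group of the 3-cube is the hyperoctahedral group B_3 = Z_2 ≀ S_3, of order 2^3·3! = 48.

Z_2^3 ⋊ S_3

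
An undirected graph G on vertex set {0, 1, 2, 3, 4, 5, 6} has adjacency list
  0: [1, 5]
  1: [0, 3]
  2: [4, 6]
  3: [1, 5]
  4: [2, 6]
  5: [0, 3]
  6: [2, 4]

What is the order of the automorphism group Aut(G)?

G has two connected components, {0, 1, 3, 5} and {2, 4, 6}; each is 2-regular, so G = C_4 ⊔ C_3. The components are non-isomorphic (different sizes), so Aut(G) = Aut(C_4) × Aut(C_3) = D_4 × D_3 of order 8·6 = 48.

48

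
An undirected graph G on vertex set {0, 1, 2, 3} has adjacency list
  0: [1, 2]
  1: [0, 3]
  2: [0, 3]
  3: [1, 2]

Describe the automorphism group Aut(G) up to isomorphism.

D_4

G is 2-regular and connected on 4 vertices, i.e. the cycle C_4. The automorphisms of the 4-cycle are exactly the symmetries of a regular 4-gon: the dihedral group D_4, |D_4| = 8.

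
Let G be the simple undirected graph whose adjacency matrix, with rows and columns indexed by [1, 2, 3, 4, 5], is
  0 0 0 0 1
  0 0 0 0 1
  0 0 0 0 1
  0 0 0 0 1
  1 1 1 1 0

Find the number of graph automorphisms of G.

Vertex 5 has degree 4 and every other vertex has degree 1, so G is the star K_{1,4} with centre 5. The 4 leaves are pairwise interchangeable while the centre is fixed, giving Aut(G) = S_4.

24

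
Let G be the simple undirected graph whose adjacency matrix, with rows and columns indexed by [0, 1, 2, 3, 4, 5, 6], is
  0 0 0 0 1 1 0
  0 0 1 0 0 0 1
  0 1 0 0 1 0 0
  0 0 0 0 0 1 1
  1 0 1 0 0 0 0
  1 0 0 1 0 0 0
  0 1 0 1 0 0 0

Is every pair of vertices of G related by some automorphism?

Yes

Every vertex has degree 2 and the graph is connected, so G is the 7-cycle C_7. The automorphisms of the 7-cycle are exactly the symmetries of a regular 7-gon: the dihedral group D_7, |D_7| = 14. This group acts transitively on the 7 vertices.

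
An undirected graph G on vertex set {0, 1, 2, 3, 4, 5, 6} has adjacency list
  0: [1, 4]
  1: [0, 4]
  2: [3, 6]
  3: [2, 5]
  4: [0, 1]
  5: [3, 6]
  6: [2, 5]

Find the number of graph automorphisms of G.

G has two connected components, {2, 3, 5, 6} and {0, 1, 4}; each is 2-regular, so G = C_4 ⊔ C_3. The components are non-isomorphic (different sizes), so Aut(G) = Aut(C_3) × Aut(C_4) = D_3 × D_4 of order 6·8 = 48.

48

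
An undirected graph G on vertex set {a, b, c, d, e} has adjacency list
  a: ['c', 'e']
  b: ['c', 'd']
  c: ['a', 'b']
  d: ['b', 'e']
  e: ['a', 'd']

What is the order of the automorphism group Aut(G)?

10

Every vertex has degree 2 and the graph is connected, so G is the 5-cycle C_5. The automorphisms of the 5-cycle are exactly the symmetries of a regular 5-gon: the dihedral group D_5, |D_5| = 10.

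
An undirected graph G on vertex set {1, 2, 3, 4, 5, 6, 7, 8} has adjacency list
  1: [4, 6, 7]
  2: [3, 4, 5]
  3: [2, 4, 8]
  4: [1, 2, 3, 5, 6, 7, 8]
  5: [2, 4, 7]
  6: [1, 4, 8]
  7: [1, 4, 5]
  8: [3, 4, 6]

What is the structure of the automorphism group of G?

the dihedral group of order 14

Vertex 4 is the unique vertex of degree 7; the remaining 7 vertices each have degree 3 and induce a cycle, so G is the wheel on 8 vertices with hub 4. With the hub fixed, the remaining symmetry is that of the rim cycle C_7, giving the dihedral group D_7.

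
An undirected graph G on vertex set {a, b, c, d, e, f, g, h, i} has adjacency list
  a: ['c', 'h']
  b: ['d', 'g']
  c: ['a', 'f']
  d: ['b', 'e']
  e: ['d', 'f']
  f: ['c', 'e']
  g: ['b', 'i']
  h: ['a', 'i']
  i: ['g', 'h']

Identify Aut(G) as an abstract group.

D_9

G is 2-regular and connected on 9 vertices, i.e. the cycle C_9. The automorphisms of the 9-cycle are exactly the symmetries of a regular 9-gon: the dihedral group D_9, |D_9| = 18.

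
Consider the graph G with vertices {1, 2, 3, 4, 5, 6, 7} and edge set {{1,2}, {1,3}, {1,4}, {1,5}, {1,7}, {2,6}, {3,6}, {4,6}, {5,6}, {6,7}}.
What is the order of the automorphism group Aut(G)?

The vertices split by degree into {1, 6} (degree 5) and {2, 3, 4, 5, 7} (degree 2); every edge runs between the two parts, so G is the complete bipartite graph K_{2,5}. Automorphisms preserve the bipartition setwise (since the parts differ in size) and act as S_5 × S_2 within it; |Aut| = 240.

240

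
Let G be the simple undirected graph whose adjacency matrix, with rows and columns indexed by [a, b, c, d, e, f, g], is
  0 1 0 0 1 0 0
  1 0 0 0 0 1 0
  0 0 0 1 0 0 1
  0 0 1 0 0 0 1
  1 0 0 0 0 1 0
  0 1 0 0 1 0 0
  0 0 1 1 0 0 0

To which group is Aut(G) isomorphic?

D_3 × D_4

G has two connected components, {a, b, e, f} and {c, d, g}; each is 2-regular, so G = C_4 ⊔ C_3. The components are non-isomorphic (different sizes), so Aut(G) = Aut(C_3) × Aut(C_4) = D_3 × D_4 of order 6·8 = 48.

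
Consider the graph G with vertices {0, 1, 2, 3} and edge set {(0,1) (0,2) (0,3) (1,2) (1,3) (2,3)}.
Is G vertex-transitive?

Every vertex has degree 3, so G is the complete graph K_4. Any permutation of the 4 vertices preserves K_4, so Aut(K_4) = S_4 of order 4! = 24. Under this action every vertex can be carried to every other, so G is vertex-transitive.

Yes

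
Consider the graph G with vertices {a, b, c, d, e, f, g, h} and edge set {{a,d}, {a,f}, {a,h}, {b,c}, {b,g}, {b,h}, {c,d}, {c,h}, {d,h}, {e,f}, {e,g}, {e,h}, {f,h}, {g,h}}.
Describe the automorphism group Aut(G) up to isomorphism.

the dihedral group of order 14

Vertex h is the unique vertex of degree 7; the remaining 7 vertices each have degree 3 and induce a cycle, so G is the wheel on 8 vertices with hub h. Every automorphism fixes the hub and acts on the rim 7-cycle, so Aut(G) ≅ Aut(C_7) = D_7 of order 14.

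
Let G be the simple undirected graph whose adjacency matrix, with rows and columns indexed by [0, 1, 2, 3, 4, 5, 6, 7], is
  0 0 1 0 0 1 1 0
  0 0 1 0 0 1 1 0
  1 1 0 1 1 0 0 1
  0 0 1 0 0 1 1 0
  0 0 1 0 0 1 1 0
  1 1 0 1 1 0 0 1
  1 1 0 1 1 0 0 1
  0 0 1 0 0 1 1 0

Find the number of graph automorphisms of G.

720

The vertices split by degree into {2, 5, 6} (degree 5) and {0, 1, 3, 4, 7} (degree 3); every edge runs between the two parts, so G is the complete bipartite graph K_{3,5}. Automorphisms preserve the bipartition setwise (since the parts differ in size) and act as S_5 × S_3 within it; |Aut| = 720.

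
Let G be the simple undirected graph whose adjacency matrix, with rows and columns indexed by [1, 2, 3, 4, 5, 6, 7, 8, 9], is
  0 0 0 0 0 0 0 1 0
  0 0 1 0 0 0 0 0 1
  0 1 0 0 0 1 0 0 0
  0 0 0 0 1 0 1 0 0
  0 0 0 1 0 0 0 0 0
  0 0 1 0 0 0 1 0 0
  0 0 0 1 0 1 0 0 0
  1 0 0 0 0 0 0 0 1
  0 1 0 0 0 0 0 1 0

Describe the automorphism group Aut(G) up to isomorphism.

The degree sequence is [1, 2, 2, 2, 1, 2, 2, 2, 2]; the two degree-1 vertices 1 and 5 are the ends of a path, so G = P_9. The only nontrivial automorphism of a path is the end-to-end reflection, so Aut(G) ≅ Z_2.

C_2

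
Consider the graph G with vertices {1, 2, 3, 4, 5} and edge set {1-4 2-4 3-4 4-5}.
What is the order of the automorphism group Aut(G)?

24

Vertex 4 has degree 4 and every other vertex has degree 1, so G is the star K_{1,4} with centre 4. The 4 leaves are pairwise interchangeable while the centre is fixed, giving Aut(G) = S_4.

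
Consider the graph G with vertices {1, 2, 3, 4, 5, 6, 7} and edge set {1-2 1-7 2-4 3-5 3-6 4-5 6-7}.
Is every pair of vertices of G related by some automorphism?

Yes

Every vertex has degree 2 and the graph is connected, so G is the 7-cycle C_7. The automorphisms of the 7-cycle are exactly the symmetries of a regular 7-gon: the dihedral group D_7, |D_7| = 14. This group acts transitively on the 7 vertices.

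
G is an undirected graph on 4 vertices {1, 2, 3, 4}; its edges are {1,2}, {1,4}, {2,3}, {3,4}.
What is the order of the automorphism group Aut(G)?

G is 2-regular and bipartite on 2^2 = 4 vertices with girth 4; it is the hypercube graph Q_2. The symmetry group of the 2-cube is the hyperoctahedral group B_2 = Z_2 ≀ S_2, of order 2^2·2! = 8.

8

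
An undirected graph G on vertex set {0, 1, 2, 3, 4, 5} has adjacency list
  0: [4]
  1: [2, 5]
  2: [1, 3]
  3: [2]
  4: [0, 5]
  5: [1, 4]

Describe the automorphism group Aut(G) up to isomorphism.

The degree sequence is [1, 2, 2, 1, 2, 2]; the two degree-1 vertices 0 and 3 are the ends of a path, so G = P_6. The only nontrivial automorphism of a path is the end-to-end reflection, so Aut(G) ≅ Z_2.

the cyclic group of order 2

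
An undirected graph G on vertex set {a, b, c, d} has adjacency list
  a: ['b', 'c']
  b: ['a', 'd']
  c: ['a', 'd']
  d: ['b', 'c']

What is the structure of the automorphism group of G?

the dihedral group of order 8

Every vertex has degree 2 and the graph is connected, so G is the 4-cycle C_4. C_4 has 4 rotations and 4 reflections, so Aut(C_4) ≅ D_4 of order 8.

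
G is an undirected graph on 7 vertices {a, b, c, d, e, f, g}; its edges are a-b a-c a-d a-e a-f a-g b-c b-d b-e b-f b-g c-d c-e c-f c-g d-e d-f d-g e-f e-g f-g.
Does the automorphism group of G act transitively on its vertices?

Yes

Every vertex has degree 6, so G is the complete graph K_7. Every bijection on the vertex set is an automorphism of K_7; hence Aut(K_7) ≅ S_7, order 5040. Under this action every vertex can be carried to every other, so G is vertex-transitive.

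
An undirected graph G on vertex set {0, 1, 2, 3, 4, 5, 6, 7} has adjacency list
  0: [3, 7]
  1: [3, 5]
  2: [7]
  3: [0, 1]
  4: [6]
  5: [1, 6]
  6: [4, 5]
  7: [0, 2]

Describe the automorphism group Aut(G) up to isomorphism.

the cyclic group of order 2

The degree sequence is [2, 2, 1, 2, 1, 2, 2, 2]; the two degree-1 vertices 2 and 4 are the ends of a path, so G = P_8. The only nontrivial automorphism of a path is the end-to-end reflection, so Aut(G) ≅ Z_2.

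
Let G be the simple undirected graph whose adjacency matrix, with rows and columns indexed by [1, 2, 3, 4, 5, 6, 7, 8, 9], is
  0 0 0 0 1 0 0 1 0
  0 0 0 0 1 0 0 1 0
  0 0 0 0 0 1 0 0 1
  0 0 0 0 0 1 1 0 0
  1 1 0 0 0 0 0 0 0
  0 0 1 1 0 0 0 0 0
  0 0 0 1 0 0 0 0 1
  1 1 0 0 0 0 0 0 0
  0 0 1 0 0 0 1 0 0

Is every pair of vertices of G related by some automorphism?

G has two connected components, {3, 4, 6, 7, 9} and {1, 2, 5, 8}; each is 2-regular, so G = C_5 ⊔ C_4. The orbit of 1 under Aut(G) is {1, 2, 5, 8}, which does not contain 3, so G is not vertex-transitive.

No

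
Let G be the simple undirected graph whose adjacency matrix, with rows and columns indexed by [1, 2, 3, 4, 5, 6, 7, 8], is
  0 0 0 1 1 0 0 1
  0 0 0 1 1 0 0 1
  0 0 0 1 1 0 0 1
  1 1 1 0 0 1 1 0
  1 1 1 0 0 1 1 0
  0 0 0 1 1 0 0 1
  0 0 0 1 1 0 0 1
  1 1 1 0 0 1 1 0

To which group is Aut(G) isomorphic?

The vertices split by degree into {4, 5, 8} (degree 5) and {1, 2, 3, 6, 7} (degree 3); every edge runs between the two parts, so G is the complete bipartite graph K_{3,5}. Automorphisms preserve the bipartition setwise (since the parts differ in size) and act as S_5 × S_3 within it; |Aut| = 720.

S_5 × S_3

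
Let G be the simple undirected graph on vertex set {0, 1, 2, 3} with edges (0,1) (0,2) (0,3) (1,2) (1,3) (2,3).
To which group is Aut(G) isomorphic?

Every vertex has degree 3, so G is the complete graph K_4. Every bijection on the vertex set is an automorphism of K_4; hence Aut(K_4) ≅ S_4, order 24.

the symmetric group on 4 letters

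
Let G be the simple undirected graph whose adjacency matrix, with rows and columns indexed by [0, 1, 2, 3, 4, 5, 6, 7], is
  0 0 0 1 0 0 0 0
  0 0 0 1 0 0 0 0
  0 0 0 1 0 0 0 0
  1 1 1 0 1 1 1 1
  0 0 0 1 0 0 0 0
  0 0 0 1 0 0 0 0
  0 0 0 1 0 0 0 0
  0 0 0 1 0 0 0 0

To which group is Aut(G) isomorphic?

Vertex 3 has degree 7 and every other vertex has degree 1, so G is the star K_{1,7} with centre 3. The 7 leaves are pairwise interchangeable while the centre is fixed, giving Aut(G) = S_7.

S_7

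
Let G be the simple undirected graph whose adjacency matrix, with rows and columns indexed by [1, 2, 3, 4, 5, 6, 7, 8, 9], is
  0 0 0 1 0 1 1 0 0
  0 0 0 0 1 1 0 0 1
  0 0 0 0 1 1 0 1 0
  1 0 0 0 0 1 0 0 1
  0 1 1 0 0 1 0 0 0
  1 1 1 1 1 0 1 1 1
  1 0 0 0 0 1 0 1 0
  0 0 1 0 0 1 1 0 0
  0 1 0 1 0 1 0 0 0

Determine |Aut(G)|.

Vertex 6 is the unique vertex of degree 8; the remaining 8 vertices each have degree 3 and induce a cycle, so G is the wheel on 9 vertices with hub 6. With the hub fixed, the remaining symmetry is that of the rim cycle C_8, giving the dihedral group D_8.

16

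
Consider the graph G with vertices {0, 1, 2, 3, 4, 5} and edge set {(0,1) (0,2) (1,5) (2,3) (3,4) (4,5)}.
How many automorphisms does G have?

12

Every vertex has degree 2 and the graph is connected, so G is the 6-cycle C_6. The automorphisms of the 6-cycle are exactly the symmetries of a regular 6-gon: the dihedral group D_6, |D_6| = 12.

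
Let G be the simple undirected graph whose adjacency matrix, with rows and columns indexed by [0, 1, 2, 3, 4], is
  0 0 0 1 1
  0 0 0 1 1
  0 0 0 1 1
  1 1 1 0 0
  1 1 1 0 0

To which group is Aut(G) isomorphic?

The vertices split by degree into {3, 4} (degree 3) and {0, 1, 2} (degree 2); every edge runs between the two parts, so G is the complete bipartite graph K_{2,3}. Automorphisms preserve the bipartition setwise (since the parts differ in size) and act as S_3 × S_2 within it; |Aut| = 12.

S_3 × S_2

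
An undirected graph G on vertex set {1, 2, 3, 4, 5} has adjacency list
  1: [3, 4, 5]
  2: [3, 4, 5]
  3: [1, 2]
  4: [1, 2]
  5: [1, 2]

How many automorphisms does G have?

The vertices split by degree into {1, 2} (degree 3) and {3, 4, 5} (degree 2); every edge runs between the two parts, so G is the complete bipartite graph K_{2,3}. Automorphisms preserve the bipartition setwise (since the parts differ in size) and act as S_2 × S_3 within it; |Aut| = 12.

12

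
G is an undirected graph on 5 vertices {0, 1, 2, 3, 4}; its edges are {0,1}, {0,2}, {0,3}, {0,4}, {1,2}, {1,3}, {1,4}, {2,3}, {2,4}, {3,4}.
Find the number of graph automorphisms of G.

120

Every vertex has degree 4, so G is the complete graph K_5. Every bijection on the vertex set is an automorphism of K_5; hence Aut(K_5) ≅ S_5, order 120.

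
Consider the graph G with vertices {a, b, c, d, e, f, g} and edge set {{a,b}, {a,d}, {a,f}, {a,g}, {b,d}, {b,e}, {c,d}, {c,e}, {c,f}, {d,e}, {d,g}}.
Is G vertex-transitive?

Vertex a is the only vertex of degree 4, so every automorphism fixes it; G is not vertex-transitive.

No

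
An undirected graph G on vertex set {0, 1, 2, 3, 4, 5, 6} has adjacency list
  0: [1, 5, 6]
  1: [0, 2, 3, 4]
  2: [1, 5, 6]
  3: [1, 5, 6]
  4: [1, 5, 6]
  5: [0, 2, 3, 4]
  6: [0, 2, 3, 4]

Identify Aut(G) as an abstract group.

S_3 × S_4

The vertices split by degree into {1, 5, 6} (degree 4) and {0, 2, 3, 4} (degree 3); every edge runs between the two parts, so G is the complete bipartite graph K_{3,4}. Automorphisms preserve the bipartition setwise (since the parts differ in size) and act as S_3 × S_4 within it; |Aut| = 144.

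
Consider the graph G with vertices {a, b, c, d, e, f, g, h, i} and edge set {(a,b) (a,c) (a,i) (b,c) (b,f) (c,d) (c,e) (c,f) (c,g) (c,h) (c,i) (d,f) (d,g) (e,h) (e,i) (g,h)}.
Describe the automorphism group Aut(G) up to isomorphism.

the dihedral group of order 16

Vertex c is the unique vertex of degree 8; the remaining 8 vertices each have degree 3 and induce a cycle, so G is the wheel on 9 vertices with hub c. Every automorphism fixes the hub and acts on the rim 8-cycle, so Aut(G) ≅ Aut(C_8) = D_8 of order 16.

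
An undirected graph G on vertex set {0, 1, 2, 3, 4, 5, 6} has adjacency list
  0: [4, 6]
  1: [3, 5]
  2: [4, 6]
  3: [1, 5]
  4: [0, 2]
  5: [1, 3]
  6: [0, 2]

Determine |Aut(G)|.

G has two connected components, {0, 2, 4, 6} and {1, 3, 5}; each is 2-regular, so G = C_4 ⊔ C_3. No automorphism exchanges components of different sizes, hence Aut(G) is the direct product D_3 × D_4, order 48.

48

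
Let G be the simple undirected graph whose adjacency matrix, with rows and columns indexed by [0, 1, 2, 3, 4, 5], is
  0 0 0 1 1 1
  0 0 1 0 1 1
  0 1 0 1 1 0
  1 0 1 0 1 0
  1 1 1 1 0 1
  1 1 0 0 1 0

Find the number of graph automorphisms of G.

Vertex 4 is the unique vertex of degree 5; the remaining 5 vertices each have degree 3 and induce a cycle, so G is the wheel on 6 vertices with hub 4. Every automorphism fixes the hub and acts on the rim 5-cycle, so Aut(G) ≅ Aut(C_5) = D_5 of order 10.

10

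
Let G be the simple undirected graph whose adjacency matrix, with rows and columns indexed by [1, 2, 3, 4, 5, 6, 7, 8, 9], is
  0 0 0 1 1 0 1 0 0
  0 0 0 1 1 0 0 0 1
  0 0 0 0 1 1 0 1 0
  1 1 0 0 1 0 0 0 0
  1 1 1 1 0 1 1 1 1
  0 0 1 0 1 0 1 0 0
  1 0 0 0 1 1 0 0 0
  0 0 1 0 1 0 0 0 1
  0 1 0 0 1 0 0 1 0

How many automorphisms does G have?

Vertex 5 is the unique vertex of degree 8; the remaining 8 vertices each have degree 3 and induce a cycle, so G is the wheel on 9 vertices with hub 5. Every automorphism fixes the hub and acts on the rim 8-cycle, so Aut(G) ≅ Aut(C_8) = D_8 of order 16.

16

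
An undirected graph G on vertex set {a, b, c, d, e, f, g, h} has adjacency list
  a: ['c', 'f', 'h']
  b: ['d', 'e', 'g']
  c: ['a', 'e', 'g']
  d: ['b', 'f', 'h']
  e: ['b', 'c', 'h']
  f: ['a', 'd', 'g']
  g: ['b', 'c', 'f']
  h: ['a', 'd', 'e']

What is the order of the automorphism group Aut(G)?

48

G is 3-regular and bipartite on 2^3 = 8 vertices with girth 4; it is the hypercube graph Q_3. Aut(Q_3) consists of the signed permutations of the 3 coordinate axes: 3! permutations times 2^3 sign flips, so |Aut| = 2^3·3! = 48.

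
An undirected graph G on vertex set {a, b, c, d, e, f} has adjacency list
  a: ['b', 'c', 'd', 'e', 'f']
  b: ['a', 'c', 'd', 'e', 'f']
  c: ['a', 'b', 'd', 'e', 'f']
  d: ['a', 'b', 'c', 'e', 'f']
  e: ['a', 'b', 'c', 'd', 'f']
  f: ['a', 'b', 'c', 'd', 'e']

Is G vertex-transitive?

Yes

All 6 vertices are pairwise adjacent: G = K_6. Every bijection on the vertex set is an automorphism of K_6; hence Aut(K_6) ≅ S_6, order 720. Under this action every vertex can be carried to every other, so G is vertex-transitive.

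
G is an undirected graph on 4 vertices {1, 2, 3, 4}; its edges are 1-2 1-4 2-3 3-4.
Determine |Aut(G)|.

G is 2-regular and bipartite on 2^2 = 4 vertices with girth 4; it is the hypercube graph Q_2. The symmetry group of the 2-cube is the hyperoctahedral group B_2 = Z_2 ≀ S_2, of order 2^2·2! = 8.

8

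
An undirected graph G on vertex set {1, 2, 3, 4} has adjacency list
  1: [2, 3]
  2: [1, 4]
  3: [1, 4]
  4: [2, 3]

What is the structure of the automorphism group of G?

G is 2-regular and bipartite on 2^2 = 4 vertices with girth 4; it is the hypercube graph Q_2. Aut(Q_2) consists of the signed permutations of the 2 coordinate axes: 2! permutations times 2^2 sign flips, so |Aut| = 2^2·2! = 8.

the hyperoctahedral group B_2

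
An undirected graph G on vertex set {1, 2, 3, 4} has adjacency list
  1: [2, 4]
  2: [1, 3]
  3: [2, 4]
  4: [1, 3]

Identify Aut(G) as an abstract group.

the dihedral group of order 8

G is 2-regular and connected on 4 vertices, i.e. the cycle C_4. C_4 has 4 rotations and 4 reflections, so Aut(C_4) ≅ D_4 of order 8.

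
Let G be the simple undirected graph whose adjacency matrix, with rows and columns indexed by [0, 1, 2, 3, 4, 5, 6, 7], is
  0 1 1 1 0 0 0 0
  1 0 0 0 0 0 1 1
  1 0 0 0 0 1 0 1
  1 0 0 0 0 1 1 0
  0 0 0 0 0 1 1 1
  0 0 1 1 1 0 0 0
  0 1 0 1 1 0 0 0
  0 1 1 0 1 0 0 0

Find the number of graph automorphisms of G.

48

G is 3-regular and bipartite on 2^3 = 8 vertices with girth 4; it is the hypercube graph Q_3. The symmetry group of the 3-cube is the hyperoctahedral group B_3 = Z_2 ≀ S_3, of order 2^3·3! = 48.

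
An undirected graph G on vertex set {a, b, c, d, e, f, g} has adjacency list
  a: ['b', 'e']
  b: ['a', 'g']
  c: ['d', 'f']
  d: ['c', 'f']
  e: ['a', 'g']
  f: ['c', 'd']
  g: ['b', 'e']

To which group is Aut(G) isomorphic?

G has two connected components, {a, b, e, g} and {c, d, f}; each is 2-regular, so G = C_4 ⊔ C_3. No automorphism exchanges components of different sizes, hence Aut(G) is the direct product D_3 × D_4, order 48.

D_3 × D_4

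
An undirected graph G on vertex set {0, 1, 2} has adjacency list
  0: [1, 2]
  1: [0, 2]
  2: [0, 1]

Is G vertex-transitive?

Yes

Every vertex has degree 2, so G is the complete graph K_3. Any permutation of the 3 vertices preserves K_3, so Aut(K_3) = S_3 of order 3! = 6. Under this action every vertex can be carried to every other, so G is vertex-transitive.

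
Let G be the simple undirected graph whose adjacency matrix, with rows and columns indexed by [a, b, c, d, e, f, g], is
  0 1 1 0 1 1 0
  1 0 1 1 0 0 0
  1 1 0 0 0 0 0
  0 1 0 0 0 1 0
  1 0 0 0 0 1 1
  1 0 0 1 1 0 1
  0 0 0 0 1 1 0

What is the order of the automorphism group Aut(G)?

The degree sequence is [4, 3, 2, 2, 3, 4, 2]. Checking the degree-preserving permutations of the vertex set shows that none except the identity preserves every edge, so Aut(G) is trivial.

1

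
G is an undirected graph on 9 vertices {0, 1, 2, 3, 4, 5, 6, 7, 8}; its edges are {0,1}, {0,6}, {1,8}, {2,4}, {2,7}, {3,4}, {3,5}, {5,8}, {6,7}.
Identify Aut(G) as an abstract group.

G is 2-regular and connected on 9 vertices, i.e. the cycle C_9. C_9 has 9 rotations and 9 reflections, so Aut(C_9) ≅ D_9 of order 18.

the dihedral group of order 18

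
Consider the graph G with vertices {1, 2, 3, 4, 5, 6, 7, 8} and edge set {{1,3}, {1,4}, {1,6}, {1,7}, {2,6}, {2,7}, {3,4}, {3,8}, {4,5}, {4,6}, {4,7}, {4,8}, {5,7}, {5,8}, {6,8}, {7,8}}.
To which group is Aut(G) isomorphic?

{e}

Degrees alone do not determine every vertex (e.g. 1 and 6 both have degree 4), but their neighbour-degree multisets differ: N(1) has degrees [3, 4, 5, 6] while N(6) has degrees [2, 4, 5, 6]. Repeating this refinement separates all vertices, so the only automorphism is the identity.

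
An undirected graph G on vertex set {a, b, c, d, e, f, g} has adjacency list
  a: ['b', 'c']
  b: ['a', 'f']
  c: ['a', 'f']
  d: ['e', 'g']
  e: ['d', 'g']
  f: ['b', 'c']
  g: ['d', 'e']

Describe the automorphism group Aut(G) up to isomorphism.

D_4 × D_3

G has two connected components, {a, b, c, f} and {d, e, g}; each is 2-regular, so G = C_4 ⊔ C_3. The components are non-isomorphic (different sizes), so Aut(G) = Aut(C_4) × Aut(C_3) = D_4 × D_3 of order 8·6 = 48.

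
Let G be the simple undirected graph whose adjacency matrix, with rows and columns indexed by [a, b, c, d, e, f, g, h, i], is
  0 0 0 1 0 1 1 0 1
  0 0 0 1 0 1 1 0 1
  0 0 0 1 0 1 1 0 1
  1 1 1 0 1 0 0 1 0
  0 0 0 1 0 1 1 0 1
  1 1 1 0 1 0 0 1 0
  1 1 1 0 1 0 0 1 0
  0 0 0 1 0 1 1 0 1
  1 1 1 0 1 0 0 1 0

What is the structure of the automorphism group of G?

The vertices split by degree into {d, f, g, i} (degree 5) and {a, b, c, e, h} (degree 4); every edge runs between the two parts, so G is the complete bipartite graph K_{4,5}. Automorphisms preserve the bipartition setwise (since the parts differ in size) and act as S_4 × S_5 within it; |Aut| = 2880.

S_4 × S_5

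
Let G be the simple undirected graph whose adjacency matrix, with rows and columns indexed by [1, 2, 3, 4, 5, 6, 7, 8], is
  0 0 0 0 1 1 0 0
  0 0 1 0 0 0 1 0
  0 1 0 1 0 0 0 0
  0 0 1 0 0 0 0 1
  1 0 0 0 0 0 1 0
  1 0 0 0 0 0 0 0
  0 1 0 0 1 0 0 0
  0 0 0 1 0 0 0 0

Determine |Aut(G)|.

2

The degree sequence is [2, 2, 2, 2, 2, 1, 2, 1]; the two degree-1 vertices 6 and 8 are the ends of a path, so G = P_8. A path has exactly one nontrivial symmetry — reversal — giving Aut(G) of order 2.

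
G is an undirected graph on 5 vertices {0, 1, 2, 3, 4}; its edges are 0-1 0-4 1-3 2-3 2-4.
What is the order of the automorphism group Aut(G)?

G is 2-regular and connected on 5 vertices, i.e. the cycle C_5. C_5 has 5 rotations and 5 reflections, so Aut(C_5) ≅ D_5 of order 10.

10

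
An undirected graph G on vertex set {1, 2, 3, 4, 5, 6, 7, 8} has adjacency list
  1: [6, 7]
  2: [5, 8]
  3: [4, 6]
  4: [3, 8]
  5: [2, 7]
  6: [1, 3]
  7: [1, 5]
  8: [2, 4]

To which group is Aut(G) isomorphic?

G is 2-regular and connected on 8 vertices, i.e. the cycle C_8. C_8 has 8 rotations and 8 reflections, so Aut(C_8) ≅ D_8 of order 16.

the dihedral group of order 16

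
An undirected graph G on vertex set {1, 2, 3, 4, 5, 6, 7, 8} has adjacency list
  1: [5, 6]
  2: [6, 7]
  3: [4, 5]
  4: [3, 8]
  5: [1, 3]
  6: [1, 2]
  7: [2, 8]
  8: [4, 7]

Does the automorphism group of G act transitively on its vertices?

Every vertex has degree 2 and the graph is connected, so G is the 8-cycle C_8. C_8 has 8 rotations and 8 reflections, so Aut(C_8) ≅ D_8 of order 16. Under this action every vertex can be carried to every other, so G is vertex-transitive.

Yes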